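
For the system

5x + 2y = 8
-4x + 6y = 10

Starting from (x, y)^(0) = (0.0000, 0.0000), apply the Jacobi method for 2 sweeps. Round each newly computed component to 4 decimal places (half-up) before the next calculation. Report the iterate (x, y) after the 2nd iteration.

Iteration 1:
  x = (8 - (2)·0.0000) / (5) = 1.6000
  y = (10 - (-4)·0.0000) / (6) = 1.6667
Iteration 2:
  x = (8 - (2)·1.6667) / (5) = 0.9333
  y = (10 - (-4)·1.6000) / (6) = 2.7333

(0.9333, 2.7333)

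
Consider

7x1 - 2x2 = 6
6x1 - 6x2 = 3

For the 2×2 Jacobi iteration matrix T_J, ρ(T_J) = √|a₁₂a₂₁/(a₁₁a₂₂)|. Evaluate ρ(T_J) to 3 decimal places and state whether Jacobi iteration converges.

0.535

a₁₂a₂₁/(a₁₁a₂₂) = (-2)·(6) / ((7)·(-6)) = 0.285714
ρ = √|0.285714| = √0.285714 = 0.535
ρ < 1, so Jacobi converges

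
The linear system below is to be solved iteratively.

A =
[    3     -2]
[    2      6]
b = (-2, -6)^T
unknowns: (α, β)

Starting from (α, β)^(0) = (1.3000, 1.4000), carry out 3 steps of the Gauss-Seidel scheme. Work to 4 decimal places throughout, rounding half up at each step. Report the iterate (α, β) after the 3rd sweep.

Iteration 1:
  α = (-2 - (-2)·1.4000) / (3) = 0.2667
  β = (-6 - (2)·0.2667) / (6) = -1.0889
Iteration 2:
  α = (-2 - (-2)·-1.0889) / (3) = -1.3926
  β = (-6 - (2)·-1.3926) / (6) = -0.5358
Iteration 3:
  α = (-2 - (-2)·-0.5358) / (3) = -1.0239
  β = (-6 - (2)·-1.0239) / (6) = -0.6587

(-1.0239, -0.6587)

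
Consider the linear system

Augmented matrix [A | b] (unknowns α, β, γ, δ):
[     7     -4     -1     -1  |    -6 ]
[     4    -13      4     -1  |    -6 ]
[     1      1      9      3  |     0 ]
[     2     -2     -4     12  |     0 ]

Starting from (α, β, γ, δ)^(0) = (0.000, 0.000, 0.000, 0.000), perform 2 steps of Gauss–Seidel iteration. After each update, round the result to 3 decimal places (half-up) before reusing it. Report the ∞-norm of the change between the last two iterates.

Iteration 1:
  α = (-6 - (-4)·0.000 - (-1)·0.000 - (-1)·0.000) / (7) = -0.857
  β = (-6 - (4)·-0.857 - (4)·0.000 - (-1)·0.000) / (-13) = 0.198
  γ = (0 - (1)·-0.857 - (1)·0.198 - (3)·0.000) / (9) = 0.073
  δ = (0 - (2)·-0.857 - (-2)·0.198 - (-4)·0.073) / (12) = 0.200
Iteration 2:
  α = (-6 - (-4)·0.198 - (-1)·0.073 - (-1)·0.200) / (7) = -0.705
  β = (-6 - (4)·-0.705 - (4)·0.073 - (-1)·0.200) / (-13) = 0.252
  γ = (0 - (1)·-0.705 - (1)·0.252 - (3)·0.200) / (9) = -0.016
  δ = (0 - (2)·-0.705 - (-2)·0.252 - (-4)·-0.016) / (12) = 0.154
Change: (0.152, 0.054, -0.089, -0.046) → max |·| = 0.152

0.152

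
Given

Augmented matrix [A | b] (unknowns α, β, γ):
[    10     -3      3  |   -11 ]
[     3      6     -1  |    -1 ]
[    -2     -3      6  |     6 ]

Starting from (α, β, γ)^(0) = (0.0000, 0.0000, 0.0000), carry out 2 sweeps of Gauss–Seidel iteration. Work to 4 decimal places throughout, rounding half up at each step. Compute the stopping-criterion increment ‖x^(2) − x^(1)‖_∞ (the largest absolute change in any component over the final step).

0.2038

Iteration 1:
  α = (-11 - (-3)·0.0000 - (3)·0.0000) / (10) = -1.1000
  β = (-1 - (3)·-1.1000 - (-1)·0.0000) / (6) = 0.3833
  γ = (6 - (-2)·-1.1000 - (-3)·0.3833) / (6) = 0.8250
Iteration 2:
  α = (-11 - (-3)·0.3833 - (3)·0.8250) / (10) = -1.2325
  β = (-1 - (3)·-1.2325 - (-1)·0.8250) / (6) = 0.5871
  γ = (6 - (-2)·-1.2325 - (-3)·0.5871) / (6) = 0.8827
Change: (-0.1325, 0.2038, 0.0577) → max |·| = 0.2038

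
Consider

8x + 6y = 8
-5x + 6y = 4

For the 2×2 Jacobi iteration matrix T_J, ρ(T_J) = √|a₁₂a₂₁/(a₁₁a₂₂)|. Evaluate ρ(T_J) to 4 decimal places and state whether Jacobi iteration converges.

0.7906

a₁₂a₂₁/(a₁₁a₂₂) = (6)·(-5) / ((8)·(6)) = -0.625000
ρ = √|-0.625000| = √0.625000 = 0.7906
ρ < 1, so Jacobi converges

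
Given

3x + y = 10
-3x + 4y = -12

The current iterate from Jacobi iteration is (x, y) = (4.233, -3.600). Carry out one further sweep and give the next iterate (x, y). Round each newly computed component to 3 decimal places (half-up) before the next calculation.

(4.533, 0.175)

One sweep:
  x = (10 - (1)·-3.600) / (3) = 4.533
  y = (-12 - (-3)·4.233) / (4) = 0.175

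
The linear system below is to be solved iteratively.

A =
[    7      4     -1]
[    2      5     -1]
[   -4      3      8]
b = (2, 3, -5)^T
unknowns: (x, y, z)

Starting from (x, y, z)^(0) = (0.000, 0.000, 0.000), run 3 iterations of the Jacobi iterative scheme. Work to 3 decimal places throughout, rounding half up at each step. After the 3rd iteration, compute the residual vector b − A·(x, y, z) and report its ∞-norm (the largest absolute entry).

Iteration 1:
  x = (2 - (4)·0.000 - (-1)·0.000) / (7) = 0.286
  y = (3 - (2)·0.000 - (-1)·0.000) / (5) = 0.600
  z = (-5 - (-4)·0.000 - (3)·0.000) / (8) = -0.625
Iteration 2:
  x = (2 - (4)·0.600 - (-1)·-0.625) / (7) = -0.146
  y = (3 - (2)·0.286 - (-1)·-0.625) / (5) = 0.361
  z = (-5 - (-4)·0.286 - (3)·0.600) / (8) = -0.707
Iteration 3:
  x = (2 - (4)·0.361 - (-1)·-0.707) / (7) = -0.022
  y = (3 - (2)·-0.146 - (-1)·-0.707) / (5) = 0.517
  z = (-5 - (-4)·-0.146 - (3)·0.361) / (8) = -0.833
Residual b − A·x = (-0.747, -0.374, 0.025); ∞-norm = 0.747

0.747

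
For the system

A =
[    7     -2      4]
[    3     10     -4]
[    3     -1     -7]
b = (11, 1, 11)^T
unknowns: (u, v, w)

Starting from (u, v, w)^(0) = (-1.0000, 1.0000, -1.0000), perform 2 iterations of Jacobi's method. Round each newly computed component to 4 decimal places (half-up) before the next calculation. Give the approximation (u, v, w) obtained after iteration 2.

Iteration 1:
  u = (11 - (-2)·1.0000 - (4)·-1.0000) / (7) = 2.4286
  v = (1 - (3)·-1.0000 - (-4)·-1.0000) / (10) = 0.0000
  w = (11 - (3)·-1.0000 - (-1)·1.0000) / (-7) = -2.1429
Iteration 2:
  u = (11 - (-2)·0.0000 - (4)·-2.1429) / (7) = 2.7959
  v = (1 - (3)·2.4286 - (-4)·-2.1429) / (10) = -1.4857
  w = (11 - (3)·2.4286 - (-1)·0.0000) / (-7) = -0.5306

(2.7959, -1.4857, -0.5306)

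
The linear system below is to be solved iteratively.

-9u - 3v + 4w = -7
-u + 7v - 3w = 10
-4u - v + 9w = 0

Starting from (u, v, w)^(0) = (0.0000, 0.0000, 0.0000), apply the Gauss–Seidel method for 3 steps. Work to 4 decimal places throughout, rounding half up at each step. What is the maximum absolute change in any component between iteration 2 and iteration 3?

0.1074

Iteration 1:
  u = (-7 - (-3)·0.0000 - (4)·0.0000) / (-9) = 0.7778
  v = (10 - (-1)·0.7778 - (-3)·0.0000) / (7) = 1.5397
  w = (0 - (-4)·0.7778 - (-1)·1.5397) / (9) = 0.5168
Iteration 2:
  u = (-7 - (-3)·1.5397 - (4)·0.5168) / (-9) = 0.4942
  v = (10 - (-1)·0.4942 - (-3)·0.5168) / (7) = 1.7207
  w = (0 - (-4)·0.4942 - (-1)·1.7207) / (9) = 0.4108
Iteration 3:
  u = (-7 - (-3)·1.7207 - (4)·0.4108) / (-9) = 0.3868
  v = (10 - (-1)·0.3868 - (-3)·0.4108) / (7) = 1.6599
  w = (0 - (-4)·0.3868 - (-1)·1.6599) / (9) = 0.3563
Change: (-0.1074, -0.0608, -0.0545) → max |·| = 0.1074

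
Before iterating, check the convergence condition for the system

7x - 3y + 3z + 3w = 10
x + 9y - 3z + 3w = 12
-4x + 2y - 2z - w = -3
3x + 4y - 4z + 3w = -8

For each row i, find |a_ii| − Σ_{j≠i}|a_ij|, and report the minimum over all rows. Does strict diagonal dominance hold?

row 1: |7| − (3+3+3) = -2
row 2: |9| − (1+3+3) = 2
row 3: |-2| − (4+2+1) = -5
row 4: |3| − (3+4+4) = -8
minimum over rows = -8 → not strictly diagonally dominant

-8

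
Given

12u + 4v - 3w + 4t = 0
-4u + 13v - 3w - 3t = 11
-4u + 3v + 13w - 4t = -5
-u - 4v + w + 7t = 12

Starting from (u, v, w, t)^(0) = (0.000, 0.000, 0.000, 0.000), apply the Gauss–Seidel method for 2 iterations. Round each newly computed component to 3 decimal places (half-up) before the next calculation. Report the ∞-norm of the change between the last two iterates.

1.187

Iteration 1:
  u = (0 - (4)·0.000 - (-3)·0.000 - (4)·0.000) / (12) = 0.000
  v = (11 - (-4)·0.000 - (-3)·0.000 - (-3)·0.000) / (13) = 0.846
  w = (-5 - (-4)·0.000 - (3)·0.846 - (-4)·0.000) / (13) = -0.580
  t = (12 - (-1)·0.000 - (-4)·0.846 - (1)·-0.580) / (7) = 2.281
Iteration 2:
  u = (0 - (4)·0.846 - (-3)·-0.580 - (4)·2.281) / (12) = -1.187
  v = (11 - (-4)·-1.187 - (-3)·-0.580 - (-3)·2.281) / (13) = 0.873
  w = (-5 - (-4)·-1.187 - (3)·0.873 - (-4)·2.281) / (13) = -0.249
  t = (12 - (-1)·-1.187 - (-4)·0.873 - (1)·-0.249) / (7) = 2.079
Change: (-1.187, 0.027, 0.331, -0.202) → max |·| = 1.187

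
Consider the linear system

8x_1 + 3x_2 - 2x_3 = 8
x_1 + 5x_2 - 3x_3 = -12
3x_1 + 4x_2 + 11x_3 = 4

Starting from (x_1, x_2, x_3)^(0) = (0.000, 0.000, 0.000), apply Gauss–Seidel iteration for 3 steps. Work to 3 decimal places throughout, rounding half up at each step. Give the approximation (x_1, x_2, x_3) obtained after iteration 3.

(1.975, -2.457, 0.718)

Iteration 1:
  x_1 = (8 - (3)·0.000 - (-2)·0.000) / (8) = 1.000
  x_2 = (-12 - (1)·1.000 - (-3)·0.000) / (5) = -2.600
  x_3 = (4 - (3)·1.000 - (4)·-2.600) / (11) = 1.036
Iteration 2:
  x_1 = (8 - (3)·-2.600 - (-2)·1.036) / (8) = 2.234
  x_2 = (-12 - (1)·2.234 - (-3)·1.036) / (5) = -2.225
  x_3 = (4 - (3)·2.234 - (4)·-2.225) / (11) = 0.563
Iteration 3:
  x_1 = (8 - (3)·-2.225 - (-2)·0.563) / (8) = 1.975
  x_2 = (-12 - (1)·1.975 - (-3)·0.563) / (5) = -2.457
  x_3 = (4 - (3)·1.975 - (4)·-2.457) / (11) = 0.718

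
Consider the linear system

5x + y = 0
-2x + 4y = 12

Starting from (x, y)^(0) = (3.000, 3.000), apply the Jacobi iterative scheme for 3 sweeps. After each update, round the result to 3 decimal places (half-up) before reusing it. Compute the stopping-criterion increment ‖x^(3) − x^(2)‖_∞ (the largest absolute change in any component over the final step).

Iteration 1:
  x = (0 - (1)·3.000) / (5) = -0.600
  y = (12 - (-2)·3.000) / (4) = 4.500
Iteration 2:
  x = (0 - (1)·4.500) / (5) = -0.900
  y = (12 - (-2)·-0.600) / (4) = 2.700
Iteration 3:
  x = (0 - (1)·2.700) / (5) = -0.540
  y = (12 - (-2)·-0.900) / (4) = 2.550
Change: (0.360, -0.150) → max |·| = 0.360

0.360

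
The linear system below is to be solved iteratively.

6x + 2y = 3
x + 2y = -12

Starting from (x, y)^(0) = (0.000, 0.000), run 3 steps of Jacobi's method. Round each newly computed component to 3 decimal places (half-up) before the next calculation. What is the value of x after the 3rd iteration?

2.583

Iteration 1:
  x = (3 - (2)·0.000) / (6) = 0.500
  y = (-12 - (1)·0.000) / (2) = -6.000
Iteration 2:
  x = (3 - (2)·-6.000) / (6) = 2.500
  y = (-12 - (1)·0.500) / (2) = -6.250
Iteration 3:
  x = (3 - (2)·-6.250) / (6) = 2.583
  y = (-12 - (1)·2.500) / (2) = -7.250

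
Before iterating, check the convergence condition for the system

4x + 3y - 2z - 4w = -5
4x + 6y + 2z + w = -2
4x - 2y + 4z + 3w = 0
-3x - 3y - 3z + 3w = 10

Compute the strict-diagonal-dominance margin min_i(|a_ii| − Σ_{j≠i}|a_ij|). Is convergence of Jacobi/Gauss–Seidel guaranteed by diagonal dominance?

row 1: |4| − (3+2+4) = -5
row 2: |6| − (4+2+1) = -1
row 3: |4| − (4+2+3) = -5
row 4: |3| − (3+3+3) = -6
minimum over rows = -6 → not strictly diagonally dominant

-6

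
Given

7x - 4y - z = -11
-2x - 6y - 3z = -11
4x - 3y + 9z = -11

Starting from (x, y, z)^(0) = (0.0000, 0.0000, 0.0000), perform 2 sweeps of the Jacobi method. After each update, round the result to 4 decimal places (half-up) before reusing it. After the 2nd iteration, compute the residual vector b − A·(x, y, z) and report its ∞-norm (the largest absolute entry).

5.8489

Iteration 1:
  x = (-11 - (-4)·0.0000 - (-1)·0.0000) / (7) = -1.5714
  y = (-11 - (-2)·0.0000 - (-3)·0.0000) / (-6) = 1.8333
  z = (-11 - (4)·0.0000 - (-3)·0.0000) / (9) = -1.2222
Iteration 2:
  x = (-11 - (-4)·1.8333 - (-1)·-1.2222) / (7) = -0.6984
  y = (-11 - (-2)·-1.5714 - (-3)·-1.2222) / (-6) = 2.9682
  z = (-11 - (4)·-1.5714 - (-3)·1.8333) / (9) = 0.0873
Residual b − A·x = (5.8489, 5.6743, -0.0875); ∞-norm = 5.8489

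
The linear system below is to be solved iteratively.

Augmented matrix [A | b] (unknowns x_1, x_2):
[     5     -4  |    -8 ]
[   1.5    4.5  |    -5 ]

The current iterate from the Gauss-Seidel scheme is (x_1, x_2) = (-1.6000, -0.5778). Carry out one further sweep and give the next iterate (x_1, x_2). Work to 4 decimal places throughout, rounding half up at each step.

(-2.0622, -0.4237)

One sweep:
  x_1 = (-8 - (-4)·-0.5778) / (5) = -2.0622
  x_2 = (-5 - (1.5)·-2.0622) / (4.5) = -0.4237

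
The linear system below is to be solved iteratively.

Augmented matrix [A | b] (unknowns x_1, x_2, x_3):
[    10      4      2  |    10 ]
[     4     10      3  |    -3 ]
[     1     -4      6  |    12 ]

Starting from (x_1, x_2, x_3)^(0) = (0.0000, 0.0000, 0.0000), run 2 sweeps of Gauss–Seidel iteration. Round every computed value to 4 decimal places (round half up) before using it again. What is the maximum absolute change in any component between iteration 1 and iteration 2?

0.4127

Iteration 1:
  x_1 = (10 - (4)·0.0000 - (2)·0.0000) / (10) = 1.0000
  x_2 = (-3 - (4)·1.0000 - (3)·0.0000) / (10) = -0.7000
  x_3 = (12 - (1)·1.0000 - (-4)·-0.7000) / (6) = 1.3667
Iteration 2:
  x_1 = (10 - (4)·-0.7000 - (2)·1.3667) / (10) = 1.0067
  x_2 = (-3 - (4)·1.0067 - (3)·1.3667) / (10) = -1.1127
  x_3 = (12 - (1)·1.0067 - (-4)·-1.1127) / (6) = 1.0904
Change: (0.0067, -0.4127, -0.2763) → max |·| = 0.4127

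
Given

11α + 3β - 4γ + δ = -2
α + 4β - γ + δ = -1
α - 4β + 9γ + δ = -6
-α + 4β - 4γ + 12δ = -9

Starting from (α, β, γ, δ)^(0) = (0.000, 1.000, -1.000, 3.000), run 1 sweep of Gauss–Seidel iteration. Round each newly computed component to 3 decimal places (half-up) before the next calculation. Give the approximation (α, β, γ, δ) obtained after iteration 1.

(-1.091, -0.977, -1.313, -0.953)

Iteration 1:
  α = (-2 - (3)·1.000 - (-4)·-1.000 - (1)·3.000) / (11) = -1.091
  β = (-1 - (1)·-1.091 - (-1)·-1.000 - (1)·3.000) / (4) = -0.977
  γ = (-6 - (1)·-1.091 - (-4)·-0.977 - (1)·3.000) / (9) = -1.313
  δ = (-9 - (-1)·-1.091 - (4)·-0.977 - (-4)·-1.313) / (12) = -0.953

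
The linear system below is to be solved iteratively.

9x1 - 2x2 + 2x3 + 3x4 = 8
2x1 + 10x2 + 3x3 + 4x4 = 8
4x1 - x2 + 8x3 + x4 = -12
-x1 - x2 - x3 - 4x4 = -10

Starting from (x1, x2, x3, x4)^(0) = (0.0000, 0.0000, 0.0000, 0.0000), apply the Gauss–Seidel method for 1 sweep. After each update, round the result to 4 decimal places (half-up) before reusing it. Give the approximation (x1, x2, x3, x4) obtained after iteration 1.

Iteration 1:
  x1 = (8 - (-2)·0.0000 - (2)·0.0000 - (3)·0.0000) / (9) = 0.8889
  x2 = (8 - (2)·0.8889 - (3)·0.0000 - (4)·0.0000) / (10) = 0.6222
  x3 = (-12 - (4)·0.8889 - (-1)·0.6222 - (1)·0.0000) / (8) = -1.8667
  x4 = (-10 - (-1)·0.8889 - (-1)·0.6222 - (-1)·-1.8667) / (-4) = 2.5889

(0.8889, 0.6222, -1.8667, 2.5889)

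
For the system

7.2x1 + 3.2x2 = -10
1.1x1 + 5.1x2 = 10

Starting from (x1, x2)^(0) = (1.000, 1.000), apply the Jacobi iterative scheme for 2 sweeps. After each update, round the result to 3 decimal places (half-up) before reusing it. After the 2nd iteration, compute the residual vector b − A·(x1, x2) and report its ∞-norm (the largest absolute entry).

Iteration 1:
  x1 = (-10 - (3.2)·1.000) / (7.2) = -1.833
  x2 = (10 - (1.1)·1.000) / (5.1) = 1.745
Iteration 2:
  x1 = (-10 - (3.2)·1.745) / (7.2) = -2.164
  x2 = (10 - (1.1)·-1.833) / (5.1) = 2.356
Residual b − A·x = (-1.958, 0.365); ∞-norm = 1.958

1.958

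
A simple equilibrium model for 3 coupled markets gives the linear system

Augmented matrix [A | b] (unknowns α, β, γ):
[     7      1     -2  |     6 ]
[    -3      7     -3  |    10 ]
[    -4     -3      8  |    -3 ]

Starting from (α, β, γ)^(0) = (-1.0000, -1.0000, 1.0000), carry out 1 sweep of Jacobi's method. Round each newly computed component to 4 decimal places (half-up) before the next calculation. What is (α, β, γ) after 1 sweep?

Iteration 1:
  α = (6 - (1)·-1.0000 - (-2)·1.0000) / (7) = 1.2857
  β = (10 - (-3)·-1.0000 - (-3)·1.0000) / (7) = 1.4286
  γ = (-3 - (-4)·-1.0000 - (-3)·-1.0000) / (8) = -1.2500

(1.2857, 1.4286, -1.2500)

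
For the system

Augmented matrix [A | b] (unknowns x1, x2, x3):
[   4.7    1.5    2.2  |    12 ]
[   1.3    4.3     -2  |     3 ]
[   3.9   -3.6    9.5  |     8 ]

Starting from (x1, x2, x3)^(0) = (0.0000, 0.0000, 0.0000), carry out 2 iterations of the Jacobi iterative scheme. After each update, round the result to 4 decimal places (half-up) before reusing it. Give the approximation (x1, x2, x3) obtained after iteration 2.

Iteration 1:
  x1 = (12 - (1.5)·0.0000 - (2.2)·0.0000) / (4.7) = 2.5532
  x2 = (3 - (1.3)·0.0000 - (-2)·0.0000) / (4.3) = 0.6977
  x3 = (8 - (3.9)·0.0000 - (-3.6)·0.0000) / (9.5) = 0.8421
Iteration 2:
  x1 = (12 - (1.5)·0.6977 - (2.2)·0.8421) / (4.7) = 1.9363
  x2 = (3 - (1.3)·2.5532 - (-2)·0.8421) / (4.3) = 0.3175
  x3 = (8 - (3.9)·2.5532 - (-3.6)·0.6977) / (9.5) = 0.0583

(1.9363, 0.3175, 0.0583)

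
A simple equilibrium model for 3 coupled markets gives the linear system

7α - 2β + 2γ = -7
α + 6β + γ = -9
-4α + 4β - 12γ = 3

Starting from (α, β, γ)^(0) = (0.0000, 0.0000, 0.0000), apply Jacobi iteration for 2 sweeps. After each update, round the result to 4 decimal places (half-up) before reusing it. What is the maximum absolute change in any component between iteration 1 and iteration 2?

0.3571

Iteration 1:
  α = (-7 - (-2)·0.0000 - (2)·0.0000) / (7) = -1.0000
  β = (-9 - (1)·0.0000 - (1)·0.0000) / (6) = -1.5000
  γ = (3 - (-4)·0.0000 - (4)·0.0000) / (-12) = -0.2500
Iteration 2:
  α = (-7 - (-2)·-1.5000 - (2)·-0.2500) / (7) = -1.3571
  β = (-9 - (1)·-1.0000 - (1)·-0.2500) / (6) = -1.2917
  γ = (3 - (-4)·-1.0000 - (4)·-1.5000) / (-12) = -0.4167
Change: (-0.3571, 0.2083, -0.1667) → max |·| = 0.3571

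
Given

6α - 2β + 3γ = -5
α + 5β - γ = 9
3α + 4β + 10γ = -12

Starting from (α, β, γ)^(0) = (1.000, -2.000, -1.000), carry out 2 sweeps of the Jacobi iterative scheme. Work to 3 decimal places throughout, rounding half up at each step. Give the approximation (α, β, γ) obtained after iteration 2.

(-0.017, 1.860, -1.460)

Iteration 1:
  α = (-5 - (-2)·-2.000 - (3)·-1.000) / (6) = -1.000
  β = (9 - (1)·1.000 - (-1)·-1.000) / (5) = 1.400
  γ = (-12 - (3)·1.000 - (4)·-2.000) / (10) = -0.700
Iteration 2:
  α = (-5 - (-2)·1.400 - (3)·-0.700) / (6) = -0.017
  β = (9 - (1)·-1.000 - (-1)·-0.700) / (5) = 1.860
  γ = (-12 - (3)·-1.000 - (4)·1.400) / (10) = -1.460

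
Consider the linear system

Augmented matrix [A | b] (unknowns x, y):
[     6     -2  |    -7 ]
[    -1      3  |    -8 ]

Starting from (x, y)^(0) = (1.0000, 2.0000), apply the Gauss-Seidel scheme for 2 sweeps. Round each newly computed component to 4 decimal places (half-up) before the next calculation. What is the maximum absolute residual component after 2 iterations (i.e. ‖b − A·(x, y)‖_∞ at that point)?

Iteration 1:
  x = (-7 - (-2)·2.0000) / (6) = -0.5000
  y = (-8 - (-1)·-0.5000) / (3) = -2.8333
Iteration 2:
  x = (-7 - (-2)·-2.8333) / (6) = -2.1111
  y = (-8 - (-1)·-2.1111) / (3) = -3.3704
Residual b − A·x = (-1.0742, 0.0001); ∞-norm = 1.0742

1.0742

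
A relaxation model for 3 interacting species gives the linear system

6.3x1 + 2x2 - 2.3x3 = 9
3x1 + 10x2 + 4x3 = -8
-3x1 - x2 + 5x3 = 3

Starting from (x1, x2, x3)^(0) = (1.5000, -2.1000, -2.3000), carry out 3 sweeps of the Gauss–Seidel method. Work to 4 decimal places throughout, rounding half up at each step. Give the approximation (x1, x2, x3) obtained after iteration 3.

Iteration 1:
  x1 = (9 - (2)·-2.1000 - (-2.3)·-2.3000) / (6.3) = 1.2556
  x2 = (-8 - (3)·1.2556 - (4)·-2.3000) / (10) = -0.2567
  x3 = (3 - (-3)·1.2556 - (-1)·-0.2567) / (5) = 1.3020
Iteration 2:
  x1 = (9 - (2)·-0.2567 - (-2.3)·1.3020) / (6.3) = 1.9854
  x2 = (-8 - (3)·1.9854 - (4)·1.3020) / (10) = -1.9164
  x3 = (3 - (-3)·1.9854 - (-1)·-1.9164) / (5) = 1.4080
Iteration 3:
  x1 = (9 - (2)·-1.9164 - (-2.3)·1.4080) / (6.3) = 2.5510
  x2 = (-8 - (3)·2.5510 - (4)·1.4080) / (10) = -2.1285
  x3 = (3 - (-3)·2.5510 - (-1)·-2.1285) / (5) = 1.7049

(2.5510, -2.1285, 1.7049)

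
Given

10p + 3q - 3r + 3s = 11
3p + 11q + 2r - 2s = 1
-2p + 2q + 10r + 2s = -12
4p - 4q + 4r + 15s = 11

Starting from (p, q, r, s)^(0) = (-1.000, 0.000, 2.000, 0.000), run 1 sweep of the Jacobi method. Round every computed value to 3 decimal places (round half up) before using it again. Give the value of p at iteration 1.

Iteration 1:
  p = (11 - (3)·0.000 - (-3)·2.000 - (3)·0.000) / (10) = 1.700
  q = (1 - (3)·-1.000 - (2)·2.000 - (-2)·0.000) / (11) = 0.000
  r = (-12 - (-2)·-1.000 - (2)·0.000 - (2)·0.000) / (10) = -1.400
  s = (11 - (4)·-1.000 - (-4)·0.000 - (4)·2.000) / (15) = 0.467

1.700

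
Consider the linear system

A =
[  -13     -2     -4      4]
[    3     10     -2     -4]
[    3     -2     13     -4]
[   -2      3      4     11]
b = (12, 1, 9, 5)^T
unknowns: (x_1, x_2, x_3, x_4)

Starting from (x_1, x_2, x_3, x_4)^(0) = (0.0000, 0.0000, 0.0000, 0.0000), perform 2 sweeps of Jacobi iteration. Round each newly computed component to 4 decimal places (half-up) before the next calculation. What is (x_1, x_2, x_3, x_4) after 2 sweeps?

(-1.0116, 0.6972, 1.0606, 0.0077)

Iteration 1:
  x_1 = (12 - (-2)·0.0000 - (-4)·0.0000 - (4)·0.0000) / (-13) = -0.9231
  x_2 = (1 - (3)·0.0000 - (-2)·0.0000 - (-4)·0.0000) / (10) = 0.1000
  x_3 = (9 - (3)·0.0000 - (-2)·0.0000 - (-4)·0.0000) / (13) = 0.6923
  x_4 = (5 - (-2)·0.0000 - (3)·0.0000 - (4)·0.0000) / (11) = 0.4545
Iteration 2:
  x_1 = (12 - (-2)·0.1000 - (-4)·0.6923 - (4)·0.4545) / (-13) = -1.0116
  x_2 = (1 - (3)·-0.9231 - (-2)·0.6923 - (-4)·0.4545) / (10) = 0.6972
  x_3 = (9 - (3)·-0.9231 - (-2)·0.1000 - (-4)·0.4545) / (13) = 1.0606
  x_4 = (5 - (-2)·-0.9231 - (3)·0.1000 - (4)·0.6923) / (11) = 0.0077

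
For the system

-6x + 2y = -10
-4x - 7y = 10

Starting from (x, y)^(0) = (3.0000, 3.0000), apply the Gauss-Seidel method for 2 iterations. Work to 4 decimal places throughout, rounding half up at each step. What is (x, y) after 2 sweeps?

Iteration 1:
  x = (-10 - (2)·3.0000) / (-6) = 2.6667
  y = (10 - (-4)·2.6667) / (-7) = -2.9524
Iteration 2:
  x = (-10 - (2)·-2.9524) / (-6) = 0.6825
  y = (10 - (-4)·0.6825) / (-7) = -1.8186

(0.6825, -1.8186)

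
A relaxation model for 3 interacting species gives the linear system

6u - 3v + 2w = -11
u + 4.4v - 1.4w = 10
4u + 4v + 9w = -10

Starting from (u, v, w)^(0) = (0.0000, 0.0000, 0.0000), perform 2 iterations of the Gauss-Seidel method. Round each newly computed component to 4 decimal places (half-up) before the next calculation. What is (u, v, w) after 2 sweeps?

Iteration 1:
  u = (-11 - (-3)·0.0000 - (2)·0.0000) / (6) = -1.8333
  v = (10 - (1)·-1.8333 - (-1.4)·0.0000) / (4.4) = 2.6894
  w = (-10 - (4)·-1.8333 - (4)·2.6894) / (9) = -1.4916
Iteration 2:
  u = (-11 - (-3)·2.6894 - (2)·-1.4916) / (6) = 0.0086
  v = (10 - (1)·0.0086 - (-1.4)·-1.4916) / (4.4) = 1.7962
  w = (-10 - (4)·0.0086 - (4)·1.7962) / (9) = -1.9132

(0.0086, 1.7962, -1.9132)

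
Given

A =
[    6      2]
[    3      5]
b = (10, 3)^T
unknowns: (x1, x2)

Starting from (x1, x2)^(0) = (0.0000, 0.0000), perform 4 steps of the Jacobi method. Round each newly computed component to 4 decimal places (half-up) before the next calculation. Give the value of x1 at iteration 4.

Iteration 1:
  x1 = (10 - (2)·0.0000) / (6) = 1.6667
  x2 = (3 - (3)·0.0000) / (5) = 0.6000
Iteration 2:
  x1 = (10 - (2)·0.6000) / (6) = 1.4667
  x2 = (3 - (3)·1.6667) / (5) = -0.4000
Iteration 3:
  x1 = (10 - (2)·-0.4000) / (6) = 1.8000
  x2 = (3 - (3)·1.4667) / (5) = -0.2800
Iteration 4:
  x1 = (10 - (2)·-0.2800) / (6) = 1.7600
  x2 = (3 - (3)·1.8000) / (5) = -0.4800

1.7600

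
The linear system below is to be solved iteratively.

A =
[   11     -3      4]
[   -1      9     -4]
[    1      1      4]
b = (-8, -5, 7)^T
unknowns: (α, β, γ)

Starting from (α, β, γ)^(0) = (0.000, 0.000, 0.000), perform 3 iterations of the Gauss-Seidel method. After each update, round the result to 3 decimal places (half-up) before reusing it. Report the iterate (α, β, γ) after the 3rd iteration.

Iteration 1:
  α = (-8 - (-3)·0.000 - (4)·0.000) / (11) = -0.727
  β = (-5 - (-1)·-0.727 - (-4)·0.000) / (9) = -0.636
  γ = (7 - (1)·-0.727 - (1)·-0.636) / (4) = 2.091
Iteration 2:
  α = (-8 - (-3)·-0.636 - (4)·2.091) / (11) = -1.661
  β = (-5 - (-1)·-1.661 - (-4)·2.091) / (9) = 0.189
  γ = (7 - (1)·-1.661 - (1)·0.189) / (4) = 2.118
Iteration 3:
  α = (-8 - (-3)·0.189 - (4)·2.118) / (11) = -1.446
  β = (-5 - (-1)·-1.446 - (-4)·2.118) / (9) = 0.225
  γ = (7 - (1)·-1.446 - (1)·0.225) / (4) = 2.055

(-1.446, 0.225, 2.055)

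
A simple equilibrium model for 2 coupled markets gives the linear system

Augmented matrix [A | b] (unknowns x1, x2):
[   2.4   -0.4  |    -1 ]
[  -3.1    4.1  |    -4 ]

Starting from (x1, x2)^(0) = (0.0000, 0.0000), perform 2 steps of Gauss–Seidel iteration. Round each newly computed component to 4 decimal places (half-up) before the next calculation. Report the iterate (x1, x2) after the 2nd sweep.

(-0.6318, -1.4533)

Iteration 1:
  x1 = (-1 - (-0.4)·0.0000) / (2.4) = -0.4167
  x2 = (-4 - (-3.1)·-0.4167) / (4.1) = -1.2907
Iteration 2:
  x1 = (-1 - (-0.4)·-1.2907) / (2.4) = -0.6318
  x2 = (-4 - (-3.1)·-0.6318) / (4.1) = -1.4533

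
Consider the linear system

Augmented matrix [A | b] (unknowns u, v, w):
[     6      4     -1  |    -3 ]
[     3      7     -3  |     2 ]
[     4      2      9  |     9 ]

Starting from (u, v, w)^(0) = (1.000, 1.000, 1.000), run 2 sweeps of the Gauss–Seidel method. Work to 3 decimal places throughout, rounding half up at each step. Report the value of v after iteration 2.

Iteration 1:
  u = (-3 - (4)·1.000 - (-1)·1.000) / (6) = -1.000
  v = (2 - (3)·-1.000 - (-3)·1.000) / (7) = 1.143
  w = (9 - (4)·-1.000 - (2)·1.143) / (9) = 1.190
Iteration 2:
  u = (-3 - (4)·1.143 - (-1)·1.190) / (6) = -1.064
  v = (2 - (3)·-1.064 - (-3)·1.190) / (7) = 1.252
  w = (9 - (4)·-1.064 - (2)·1.252) / (9) = 1.195

1.252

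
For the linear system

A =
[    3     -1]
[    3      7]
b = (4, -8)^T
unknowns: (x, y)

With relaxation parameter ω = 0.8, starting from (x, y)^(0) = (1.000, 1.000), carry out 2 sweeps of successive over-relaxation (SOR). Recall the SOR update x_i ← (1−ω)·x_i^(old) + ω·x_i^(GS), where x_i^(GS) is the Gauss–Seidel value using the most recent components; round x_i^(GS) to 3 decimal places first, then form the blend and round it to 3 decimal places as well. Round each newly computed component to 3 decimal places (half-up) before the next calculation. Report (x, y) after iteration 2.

(1.043, -1.520)

Iteration 1:
  x: GS value = (4 - (-1)·1.000) / (3) = 1.667;  x ← (1−ω)·1.000 + ω·1.667 = 1.534
  y: GS value = (-8 - (3)·1.534) / (7) = -1.800;  y ← (1−ω)·1.000 + ω·-1.800 = -1.240
Iteration 2:
  x: GS value = (4 - (-1)·-1.240) / (3) = 0.920;  x ← (1−ω)·1.534 + ω·0.920 = 1.043
  y: GS value = (-8 - (3)·1.043) / (7) = -1.590;  y ← (1−ω)·-1.240 + ω·-1.590 = -1.520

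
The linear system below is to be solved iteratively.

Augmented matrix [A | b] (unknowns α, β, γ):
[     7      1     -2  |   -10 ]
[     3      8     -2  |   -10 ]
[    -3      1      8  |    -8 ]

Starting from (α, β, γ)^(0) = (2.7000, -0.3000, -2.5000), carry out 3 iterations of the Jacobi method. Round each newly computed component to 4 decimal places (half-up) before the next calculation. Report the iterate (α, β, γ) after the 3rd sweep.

Iteration 1:
  α = (-10 - (1)·-0.3000 - (-2)·-2.5000) / (7) = -2.1000
  β = (-10 - (3)·2.7000 - (-2)·-2.5000) / (8) = -2.8875
  γ = (-8 - (-3)·2.7000 - (1)·-0.3000) / (8) = 0.0500
Iteration 2:
  α = (-10 - (1)·-2.8875 - (-2)·0.0500) / (7) = -1.0018
  β = (-10 - (3)·-2.1000 - (-2)·0.0500) / (8) = -0.4500
  γ = (-8 - (-3)·-2.1000 - (1)·-2.8875) / (8) = -1.4266
Iteration 3:
  α = (-10 - (1)·-0.4500 - (-2)·-1.4266) / (7) = -1.7719
  β = (-10 - (3)·-1.0018 - (-2)·-1.4266) / (8) = -1.2310
  γ = (-8 - (-3)·-1.0018 - (1)·-0.4500) / (8) = -1.3194

(-1.7719, -1.2310, -1.3194)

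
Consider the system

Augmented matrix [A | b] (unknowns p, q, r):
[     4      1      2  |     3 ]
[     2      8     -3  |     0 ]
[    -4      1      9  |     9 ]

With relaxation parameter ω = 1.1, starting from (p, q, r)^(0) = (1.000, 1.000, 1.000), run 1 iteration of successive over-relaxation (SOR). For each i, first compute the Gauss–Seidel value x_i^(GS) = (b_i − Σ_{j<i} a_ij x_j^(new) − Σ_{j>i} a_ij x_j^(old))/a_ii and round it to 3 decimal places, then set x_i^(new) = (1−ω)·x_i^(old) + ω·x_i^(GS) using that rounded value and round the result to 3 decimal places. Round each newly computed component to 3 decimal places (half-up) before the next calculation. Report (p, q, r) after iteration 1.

Iteration 1:
  p: GS value = (3 - (1)·1.000 - (2)·1.000) / (4) = 0.000;  p ← (1−ω)·1.000 + ω·0.000 = -0.100
  q: GS value = (0 - (2)·-0.100 - (-3)·1.000) / (8) = 0.400;  q ← (1−ω)·1.000 + ω·0.400 = 0.340
  r: GS value = (9 - (-4)·-0.100 - (1)·0.340) / (9) = 0.918;  r ← (1−ω)·1.000 + ω·0.918 = 0.910

(-0.100, 0.340, 0.910)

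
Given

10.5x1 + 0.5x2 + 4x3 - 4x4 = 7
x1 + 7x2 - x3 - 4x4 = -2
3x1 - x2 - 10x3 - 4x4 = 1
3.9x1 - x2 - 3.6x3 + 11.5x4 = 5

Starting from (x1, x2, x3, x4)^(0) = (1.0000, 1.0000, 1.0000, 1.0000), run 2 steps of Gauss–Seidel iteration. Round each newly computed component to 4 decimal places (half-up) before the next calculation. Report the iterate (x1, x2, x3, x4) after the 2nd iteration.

(0.8385, -0.3722, 0.1306, 0.1589)

Iteration 1:
  x1 = (7 - (0.5)·1.0000 - (4)·1.0000 - (-4)·1.0000) / (10.5) = 0.6190
  x2 = (-2 - (1)·0.6190 - (-1)·1.0000 - (-4)·1.0000) / (7) = 0.3401
  x3 = (1 - (3)·0.6190 - (-1)·0.3401 - (-4)·1.0000) / (-10) = -0.3483
  x4 = (5 - (3.9)·0.6190 - (-1)·0.3401 - (-3.6)·-0.3483) / (11.5) = 0.1454
Iteration 2:
  x1 = (7 - (0.5)·0.3401 - (4)·-0.3483 - (-4)·0.1454) / (10.5) = 0.8385
  x2 = (-2 - (1)·0.8385 - (-1)·-0.3483 - (-4)·0.1454) / (7) = -0.3722
  x3 = (1 - (3)·0.8385 - (-1)·-0.3722 - (-4)·0.1454) / (-10) = 0.1306
  x4 = (5 - (3.9)·0.8385 - (-1)·-0.3722 - (-3.6)·0.1306) / (11.5) = 0.1589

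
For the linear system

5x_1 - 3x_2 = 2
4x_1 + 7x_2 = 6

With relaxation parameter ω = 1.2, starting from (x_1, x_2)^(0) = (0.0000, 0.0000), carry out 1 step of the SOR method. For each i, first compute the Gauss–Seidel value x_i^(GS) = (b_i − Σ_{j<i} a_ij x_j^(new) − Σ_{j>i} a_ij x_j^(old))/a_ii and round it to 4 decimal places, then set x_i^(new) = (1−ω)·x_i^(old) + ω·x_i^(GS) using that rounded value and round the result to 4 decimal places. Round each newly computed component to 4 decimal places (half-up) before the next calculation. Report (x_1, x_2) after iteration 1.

Iteration 1:
  x_1: GS value = (2 - (-3)·0.0000) / (5) = 0.4000;  x_1 ← (1−ω)·0.0000 + ω·0.4000 = 0.4800
  x_2: GS value = (6 - (4)·0.4800) / (7) = 0.5829;  x_2 ← (1−ω)·0.0000 + ω·0.5829 = 0.6995

(0.4800, 0.6995)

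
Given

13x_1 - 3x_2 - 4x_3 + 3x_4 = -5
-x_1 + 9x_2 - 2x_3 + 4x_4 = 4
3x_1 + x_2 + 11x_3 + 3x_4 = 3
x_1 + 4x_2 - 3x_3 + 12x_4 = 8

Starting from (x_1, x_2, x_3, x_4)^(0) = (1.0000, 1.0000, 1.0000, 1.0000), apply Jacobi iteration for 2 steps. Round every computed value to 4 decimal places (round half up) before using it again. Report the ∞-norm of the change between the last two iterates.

0.4906

Iteration 1:
  x_1 = (-5 - (-3)·1.0000 - (-4)·1.0000 - (3)·1.0000) / (13) = -0.0769
  x_2 = (4 - (-1)·1.0000 - (-2)·1.0000 - (4)·1.0000) / (9) = 0.3333
  x_3 = (3 - (3)·1.0000 - (1)·1.0000 - (3)·1.0000) / (11) = -0.3636
  x_4 = (8 - (1)·1.0000 - (4)·1.0000 - (-3)·1.0000) / (12) = 0.5000
Iteration 2:
  x_1 = (-5 - (-3)·0.3333 - (-4)·-0.3636 - (3)·0.5000) / (13) = -0.5350
  x_2 = (4 - (-1)·-0.0769 - (-2)·-0.3636 - (4)·0.5000) / (9) = 0.1329
  x_3 = (3 - (3)·-0.0769 - (1)·0.3333 - (3)·0.5000) / (11) = 0.1270
  x_4 = (8 - (1)·-0.0769 - (4)·0.3333 - (-3)·-0.3636) / (12) = 0.4711
Change: (-0.4581, -0.2004, 0.4906, -0.0289) → max |·| = 0.4906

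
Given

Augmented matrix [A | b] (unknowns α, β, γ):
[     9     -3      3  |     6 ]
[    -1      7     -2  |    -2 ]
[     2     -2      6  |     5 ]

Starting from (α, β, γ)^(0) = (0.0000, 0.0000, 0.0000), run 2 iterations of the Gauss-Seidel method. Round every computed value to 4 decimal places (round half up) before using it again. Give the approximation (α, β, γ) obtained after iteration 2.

(0.4206, -0.0692, 0.6701)

Iteration 1:
  α = (6 - (-3)·0.0000 - (3)·0.0000) / (9) = 0.6667
  β = (-2 - (-1)·0.6667 - (-2)·0.0000) / (7) = -0.1905
  γ = (5 - (2)·0.6667 - (-2)·-0.1905) / (6) = 0.5476
Iteration 2:
  α = (6 - (-3)·-0.1905 - (3)·0.5476) / (9) = 0.4206
  β = (-2 - (-1)·0.4206 - (-2)·0.5476) / (7) = -0.0692
  γ = (5 - (2)·0.4206 - (-2)·-0.0692) / (6) = 0.6701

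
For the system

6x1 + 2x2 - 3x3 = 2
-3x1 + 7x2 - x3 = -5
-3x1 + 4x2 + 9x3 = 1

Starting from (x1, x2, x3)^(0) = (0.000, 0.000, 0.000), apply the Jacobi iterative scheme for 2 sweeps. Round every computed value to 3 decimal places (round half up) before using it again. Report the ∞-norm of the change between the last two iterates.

0.428

Iteration 1:
  x1 = (2 - (2)·0.000 - (-3)·0.000) / (6) = 0.333
  x2 = (-5 - (-3)·0.000 - (-1)·0.000) / (7) = -0.714
  x3 = (1 - (-3)·0.000 - (4)·0.000) / (9) = 0.111
Iteration 2:
  x1 = (2 - (2)·-0.714 - (-3)·0.111) / (6) = 0.627
  x2 = (-5 - (-3)·0.333 - (-1)·0.111) / (7) = -0.556
  x3 = (1 - (-3)·0.333 - (4)·-0.714) / (9) = 0.539
Change: (0.294, 0.158, 0.428) → max |·| = 0.428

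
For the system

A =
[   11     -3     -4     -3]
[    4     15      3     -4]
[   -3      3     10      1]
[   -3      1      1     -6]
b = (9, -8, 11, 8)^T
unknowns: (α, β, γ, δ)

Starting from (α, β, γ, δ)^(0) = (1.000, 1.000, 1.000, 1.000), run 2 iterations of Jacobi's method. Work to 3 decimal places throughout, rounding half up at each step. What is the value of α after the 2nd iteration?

0.573

Iteration 1:
  α = (9 - (-3)·1.000 - (-4)·1.000 - (-3)·1.000) / (11) = 1.727
  β = (-8 - (4)·1.000 - (3)·1.000 - (-4)·1.000) / (15) = -0.733
  γ = (11 - (-3)·1.000 - (3)·1.000 - (1)·1.000) / (10) = 1.000
  δ = (8 - (-3)·1.000 - (1)·1.000 - (1)·1.000) / (-6) = -1.500
Iteration 2:
  α = (9 - (-3)·-0.733 - (-4)·1.000 - (-3)·-1.500) / (11) = 0.573
  β = (-8 - (4)·1.727 - (3)·1.000 - (-4)·-1.500) / (15) = -1.594
  γ = (11 - (-3)·1.727 - (3)·-0.733 - (1)·-1.500) / (10) = 1.988
  δ = (8 - (-3)·1.727 - (1)·-0.733 - (1)·1.000) / (-6) = -2.152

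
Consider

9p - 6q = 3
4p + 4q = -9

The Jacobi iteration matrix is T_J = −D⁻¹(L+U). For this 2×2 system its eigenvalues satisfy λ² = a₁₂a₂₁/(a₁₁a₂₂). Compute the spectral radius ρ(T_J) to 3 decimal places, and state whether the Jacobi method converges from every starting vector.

0.816

a₁₂a₂₁/(a₁₁a₂₂) = (-6)·(4) / ((9)·(4)) = -0.666667
ρ = √|-0.666667| = √0.666667 = 0.816
ρ < 1, so Jacobi converges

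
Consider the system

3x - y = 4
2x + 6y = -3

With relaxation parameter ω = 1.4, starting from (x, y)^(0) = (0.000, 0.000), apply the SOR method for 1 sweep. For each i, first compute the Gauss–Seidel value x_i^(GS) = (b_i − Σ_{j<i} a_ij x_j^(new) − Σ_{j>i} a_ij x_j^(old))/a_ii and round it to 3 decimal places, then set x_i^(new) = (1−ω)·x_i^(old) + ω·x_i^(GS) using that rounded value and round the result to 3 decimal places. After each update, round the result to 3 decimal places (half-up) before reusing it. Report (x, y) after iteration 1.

(1.866, -1.571)

Iteration 1:
  x: GS value = (4 - (-1)·0.000) / (3) = 1.333;  x ← (1−ω)·0.000 + ω·1.333 = 1.866
  y: GS value = (-3 - (2)·1.866) / (6) = -1.122;  y ← (1−ω)·0.000 + ω·-1.122 = -1.571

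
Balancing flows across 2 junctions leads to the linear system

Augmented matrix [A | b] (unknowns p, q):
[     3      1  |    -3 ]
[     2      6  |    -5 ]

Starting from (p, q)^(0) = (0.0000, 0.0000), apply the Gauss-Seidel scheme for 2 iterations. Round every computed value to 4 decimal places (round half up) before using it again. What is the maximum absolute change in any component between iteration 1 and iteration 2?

0.1667

Iteration 1:
  p = (-3 - (1)·0.0000) / (3) = -1.0000
  q = (-5 - (2)·-1.0000) / (6) = -0.5000
Iteration 2:
  p = (-3 - (1)·-0.5000) / (3) = -0.8333
  q = (-5 - (2)·-0.8333) / (6) = -0.5556
Change: (0.1667, -0.0556) → max |·| = 0.1667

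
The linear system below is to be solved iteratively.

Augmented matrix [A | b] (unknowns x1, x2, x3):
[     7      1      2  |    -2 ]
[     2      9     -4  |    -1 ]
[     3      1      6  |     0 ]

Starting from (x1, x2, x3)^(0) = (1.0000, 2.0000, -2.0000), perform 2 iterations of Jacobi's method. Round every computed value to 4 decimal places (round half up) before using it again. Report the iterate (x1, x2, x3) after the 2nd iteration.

(0.1270, -0.4815, 0.2037)

Iteration 1:
  x1 = (-2 - (1)·2.0000 - (2)·-2.0000) / (7) = 0.0000
  x2 = (-1 - (2)·1.0000 - (-4)·-2.0000) / (9) = -1.2222
  x3 = (0 - (3)·1.0000 - (1)·2.0000) / (6) = -0.8333
Iteration 2:
  x1 = (-2 - (1)·-1.2222 - (2)·-0.8333) / (7) = 0.1270
  x2 = (-1 - (2)·0.0000 - (-4)·-0.8333) / (9) = -0.4815
  x3 = (0 - (3)·0.0000 - (1)·-1.2222) / (6) = 0.2037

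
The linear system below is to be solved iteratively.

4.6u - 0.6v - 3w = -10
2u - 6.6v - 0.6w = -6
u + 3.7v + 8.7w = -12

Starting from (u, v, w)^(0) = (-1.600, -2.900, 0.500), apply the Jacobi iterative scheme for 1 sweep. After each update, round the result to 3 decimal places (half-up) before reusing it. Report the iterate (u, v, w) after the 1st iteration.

Iteration 1:
  u = (-10 - (-0.6)·-2.900 - (-3)·0.500) / (4.6) = -2.226
  v = (-6 - (2)·-1.600 - (-0.6)·0.500) / (-6.6) = 0.379
  w = (-12 - (1)·-1.600 - (3.7)·-2.900) / (8.7) = 0.038

(-2.226, 0.379, 0.038)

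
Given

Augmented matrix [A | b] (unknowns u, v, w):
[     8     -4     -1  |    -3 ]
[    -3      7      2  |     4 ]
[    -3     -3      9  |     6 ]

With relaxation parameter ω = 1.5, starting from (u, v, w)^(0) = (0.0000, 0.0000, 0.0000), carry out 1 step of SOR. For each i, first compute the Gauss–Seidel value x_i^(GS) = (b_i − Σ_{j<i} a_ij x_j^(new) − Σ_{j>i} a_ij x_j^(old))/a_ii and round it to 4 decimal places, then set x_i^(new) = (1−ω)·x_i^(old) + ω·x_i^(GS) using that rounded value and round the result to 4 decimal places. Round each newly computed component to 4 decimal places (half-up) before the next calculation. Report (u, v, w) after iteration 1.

Iteration 1:
  u: GS value = (-3 - (-4)·0.0000 - (-1)·0.0000) / (8) = -0.3750;  u ← (1−ω)·0.0000 + ω·-0.3750 = -0.5625
  v: GS value = (4 - (-3)·-0.5625 - (2)·0.0000) / (7) = 0.3304;  v ← (1−ω)·0.0000 + ω·0.3304 = 0.4956
  w: GS value = (6 - (-3)·-0.5625 - (-3)·0.4956) / (9) = 0.6444;  w ← (1−ω)·0.0000 + ω·0.6444 = 0.9666

(-0.5625, 0.4956, 0.9666)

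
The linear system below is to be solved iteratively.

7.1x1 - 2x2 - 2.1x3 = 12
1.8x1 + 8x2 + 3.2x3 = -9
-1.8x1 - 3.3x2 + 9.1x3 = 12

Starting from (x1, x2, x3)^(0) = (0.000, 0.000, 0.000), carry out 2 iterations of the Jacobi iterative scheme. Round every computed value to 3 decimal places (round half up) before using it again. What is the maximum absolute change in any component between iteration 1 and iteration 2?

0.908

Iteration 1:
  x1 = (12 - (-2)·0.000 - (-2.1)·0.000) / (7.1) = 1.690
  x2 = (-9 - (1.8)·0.000 - (3.2)·0.000) / (8) = -1.125
  x3 = (12 - (-1.8)·0.000 - (-3.3)·0.000) / (9.1) = 1.319
Iteration 2:
  x1 = (12 - (-2)·-1.125 - (-2.1)·1.319) / (7.1) = 1.763
  x2 = (-9 - (1.8)·1.690 - (3.2)·1.319) / (8) = -2.033
  x3 = (12 - (-1.8)·1.690 - (-3.3)·-1.125) / (9.1) = 1.245
Change: (0.073, -0.908, -0.074) → max |·| = 0.908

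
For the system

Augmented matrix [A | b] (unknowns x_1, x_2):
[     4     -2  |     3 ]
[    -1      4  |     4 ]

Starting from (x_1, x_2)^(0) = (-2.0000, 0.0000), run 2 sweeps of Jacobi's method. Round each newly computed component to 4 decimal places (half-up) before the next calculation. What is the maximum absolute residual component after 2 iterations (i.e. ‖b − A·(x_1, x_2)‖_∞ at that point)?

1.3750

Iteration 1:
  x_1 = (3 - (-2)·0.0000) / (4) = 0.7500
  x_2 = (4 - (-1)·-2.0000) / (4) = 0.5000
Iteration 2:
  x_1 = (3 - (-2)·0.5000) / (4) = 1.0000
  x_2 = (4 - (-1)·0.7500) / (4) = 1.1875
Residual b − A·x = (1.3750, 0.2500); ∞-norm = 1.3750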